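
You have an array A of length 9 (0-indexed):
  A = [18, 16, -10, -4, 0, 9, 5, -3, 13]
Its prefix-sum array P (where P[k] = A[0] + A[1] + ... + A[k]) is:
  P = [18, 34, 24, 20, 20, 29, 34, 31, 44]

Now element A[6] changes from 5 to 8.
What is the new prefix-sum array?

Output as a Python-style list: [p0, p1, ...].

Change: A[6] 5 -> 8, delta = 3
P[k] for k < 6: unchanged (A[6] not included)
P[k] for k >= 6: shift by delta = 3
  P[0] = 18 + 0 = 18
  P[1] = 34 + 0 = 34
  P[2] = 24 + 0 = 24
  P[3] = 20 + 0 = 20
  P[4] = 20 + 0 = 20
  P[5] = 29 + 0 = 29
  P[6] = 34 + 3 = 37
  P[7] = 31 + 3 = 34
  P[8] = 44 + 3 = 47

Answer: [18, 34, 24, 20, 20, 29, 37, 34, 47]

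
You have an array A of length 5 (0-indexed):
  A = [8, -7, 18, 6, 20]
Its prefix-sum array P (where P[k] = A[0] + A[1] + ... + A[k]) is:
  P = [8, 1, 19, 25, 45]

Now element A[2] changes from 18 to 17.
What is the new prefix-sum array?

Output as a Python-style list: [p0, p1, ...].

Change: A[2] 18 -> 17, delta = -1
P[k] for k < 2: unchanged (A[2] not included)
P[k] for k >= 2: shift by delta = -1
  P[0] = 8 + 0 = 8
  P[1] = 1 + 0 = 1
  P[2] = 19 + -1 = 18
  P[3] = 25 + -1 = 24
  P[4] = 45 + -1 = 44

Answer: [8, 1, 18, 24, 44]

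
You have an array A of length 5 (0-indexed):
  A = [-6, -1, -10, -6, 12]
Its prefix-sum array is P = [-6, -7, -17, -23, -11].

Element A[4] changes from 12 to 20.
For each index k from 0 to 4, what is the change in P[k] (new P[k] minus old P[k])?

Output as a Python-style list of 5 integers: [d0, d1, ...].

Answer: [0, 0, 0, 0, 8]

Derivation:
Element change: A[4] 12 -> 20, delta = 8
For k < 4: P[k] unchanged, delta_P[k] = 0
For k >= 4: P[k] shifts by exactly 8
Delta array: [0, 0, 0, 0, 8]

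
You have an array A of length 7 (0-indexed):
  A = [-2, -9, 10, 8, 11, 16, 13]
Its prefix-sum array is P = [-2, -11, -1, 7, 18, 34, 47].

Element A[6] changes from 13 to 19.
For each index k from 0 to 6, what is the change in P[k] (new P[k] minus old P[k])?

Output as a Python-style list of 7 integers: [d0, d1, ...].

Answer: [0, 0, 0, 0, 0, 0, 6]

Derivation:
Element change: A[6] 13 -> 19, delta = 6
For k < 6: P[k] unchanged, delta_P[k] = 0
For k >= 6: P[k] shifts by exactly 6
Delta array: [0, 0, 0, 0, 0, 0, 6]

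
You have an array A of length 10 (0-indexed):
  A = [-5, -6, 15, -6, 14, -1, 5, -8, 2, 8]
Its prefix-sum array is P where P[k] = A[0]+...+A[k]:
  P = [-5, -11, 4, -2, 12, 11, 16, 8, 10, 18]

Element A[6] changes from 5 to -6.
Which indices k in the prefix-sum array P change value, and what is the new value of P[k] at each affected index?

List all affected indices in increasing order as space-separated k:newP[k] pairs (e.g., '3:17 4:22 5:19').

P[k] = A[0] + ... + A[k]
P[k] includes A[6] iff k >= 6
Affected indices: 6, 7, ..., 9; delta = -11
  P[6]: 16 + -11 = 5
  P[7]: 8 + -11 = -3
  P[8]: 10 + -11 = -1
  P[9]: 18 + -11 = 7

Answer: 6:5 7:-3 8:-1 9:7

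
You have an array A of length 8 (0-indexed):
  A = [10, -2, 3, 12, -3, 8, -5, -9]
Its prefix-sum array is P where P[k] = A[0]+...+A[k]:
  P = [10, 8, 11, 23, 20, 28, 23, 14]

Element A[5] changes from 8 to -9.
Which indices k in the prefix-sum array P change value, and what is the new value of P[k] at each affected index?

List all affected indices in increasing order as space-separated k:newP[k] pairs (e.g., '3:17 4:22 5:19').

Answer: 5:11 6:6 7:-3

Derivation:
P[k] = A[0] + ... + A[k]
P[k] includes A[5] iff k >= 5
Affected indices: 5, 6, ..., 7; delta = -17
  P[5]: 28 + -17 = 11
  P[6]: 23 + -17 = 6
  P[7]: 14 + -17 = -3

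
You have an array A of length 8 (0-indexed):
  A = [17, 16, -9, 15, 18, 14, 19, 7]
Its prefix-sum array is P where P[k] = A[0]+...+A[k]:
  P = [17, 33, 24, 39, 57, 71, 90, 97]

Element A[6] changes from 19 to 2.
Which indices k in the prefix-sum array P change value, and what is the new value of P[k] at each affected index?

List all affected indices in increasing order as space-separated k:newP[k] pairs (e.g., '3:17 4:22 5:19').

Answer: 6:73 7:80

Derivation:
P[k] = A[0] + ... + A[k]
P[k] includes A[6] iff k >= 6
Affected indices: 6, 7, ..., 7; delta = -17
  P[6]: 90 + -17 = 73
  P[7]: 97 + -17 = 80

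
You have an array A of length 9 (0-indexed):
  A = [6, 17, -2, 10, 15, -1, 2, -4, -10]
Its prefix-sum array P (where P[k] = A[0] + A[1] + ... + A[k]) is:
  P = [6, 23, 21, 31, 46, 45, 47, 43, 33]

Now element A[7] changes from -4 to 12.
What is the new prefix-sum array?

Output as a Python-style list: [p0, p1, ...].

Change: A[7] -4 -> 12, delta = 16
P[k] for k < 7: unchanged (A[7] not included)
P[k] for k >= 7: shift by delta = 16
  P[0] = 6 + 0 = 6
  P[1] = 23 + 0 = 23
  P[2] = 21 + 0 = 21
  P[3] = 31 + 0 = 31
  P[4] = 46 + 0 = 46
  P[5] = 45 + 0 = 45
  P[6] = 47 + 0 = 47
  P[7] = 43 + 16 = 59
  P[8] = 33 + 16 = 49

Answer: [6, 23, 21, 31, 46, 45, 47, 59, 49]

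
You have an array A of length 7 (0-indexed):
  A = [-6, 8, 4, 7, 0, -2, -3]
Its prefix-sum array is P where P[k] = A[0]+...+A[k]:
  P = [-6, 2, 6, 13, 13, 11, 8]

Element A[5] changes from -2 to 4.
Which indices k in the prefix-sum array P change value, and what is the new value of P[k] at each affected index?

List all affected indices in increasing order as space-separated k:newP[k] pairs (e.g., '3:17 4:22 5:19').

Answer: 5:17 6:14

Derivation:
P[k] = A[0] + ... + A[k]
P[k] includes A[5] iff k >= 5
Affected indices: 5, 6, ..., 6; delta = 6
  P[5]: 11 + 6 = 17
  P[6]: 8 + 6 = 14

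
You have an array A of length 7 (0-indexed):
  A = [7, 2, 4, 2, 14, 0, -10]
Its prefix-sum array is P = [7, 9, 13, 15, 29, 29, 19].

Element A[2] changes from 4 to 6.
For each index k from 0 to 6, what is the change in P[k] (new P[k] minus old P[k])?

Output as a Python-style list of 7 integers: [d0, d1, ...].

Answer: [0, 0, 2, 2, 2, 2, 2]

Derivation:
Element change: A[2] 4 -> 6, delta = 2
For k < 2: P[k] unchanged, delta_P[k] = 0
For k >= 2: P[k] shifts by exactly 2
Delta array: [0, 0, 2, 2, 2, 2, 2]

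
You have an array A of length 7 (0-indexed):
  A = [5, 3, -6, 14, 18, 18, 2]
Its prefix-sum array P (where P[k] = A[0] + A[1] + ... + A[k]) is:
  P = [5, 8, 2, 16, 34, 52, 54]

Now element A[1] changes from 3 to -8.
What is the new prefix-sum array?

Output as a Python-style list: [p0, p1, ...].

Change: A[1] 3 -> -8, delta = -11
P[k] for k < 1: unchanged (A[1] not included)
P[k] for k >= 1: shift by delta = -11
  P[0] = 5 + 0 = 5
  P[1] = 8 + -11 = -3
  P[2] = 2 + -11 = -9
  P[3] = 16 + -11 = 5
  P[4] = 34 + -11 = 23
  P[5] = 52 + -11 = 41
  P[6] = 54 + -11 = 43

Answer: [5, -3, -9, 5, 23, 41, 43]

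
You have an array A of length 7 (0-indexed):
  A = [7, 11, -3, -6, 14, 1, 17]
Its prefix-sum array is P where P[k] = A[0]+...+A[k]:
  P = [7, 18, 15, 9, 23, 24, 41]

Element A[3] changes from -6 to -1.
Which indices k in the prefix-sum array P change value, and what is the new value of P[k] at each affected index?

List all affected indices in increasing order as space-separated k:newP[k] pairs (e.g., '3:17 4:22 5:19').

Answer: 3:14 4:28 5:29 6:46

Derivation:
P[k] = A[0] + ... + A[k]
P[k] includes A[3] iff k >= 3
Affected indices: 3, 4, ..., 6; delta = 5
  P[3]: 9 + 5 = 14
  P[4]: 23 + 5 = 28
  P[5]: 24 + 5 = 29
  P[6]: 41 + 5 = 46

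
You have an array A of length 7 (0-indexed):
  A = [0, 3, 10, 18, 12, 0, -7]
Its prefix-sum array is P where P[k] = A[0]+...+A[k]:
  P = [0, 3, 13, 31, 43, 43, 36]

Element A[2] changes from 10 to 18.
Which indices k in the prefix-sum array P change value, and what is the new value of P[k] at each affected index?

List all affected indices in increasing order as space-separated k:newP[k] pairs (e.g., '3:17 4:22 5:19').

P[k] = A[0] + ... + A[k]
P[k] includes A[2] iff k >= 2
Affected indices: 2, 3, ..., 6; delta = 8
  P[2]: 13 + 8 = 21
  P[3]: 31 + 8 = 39
  P[4]: 43 + 8 = 51
  P[5]: 43 + 8 = 51
  P[6]: 36 + 8 = 44

Answer: 2:21 3:39 4:51 5:51 6:44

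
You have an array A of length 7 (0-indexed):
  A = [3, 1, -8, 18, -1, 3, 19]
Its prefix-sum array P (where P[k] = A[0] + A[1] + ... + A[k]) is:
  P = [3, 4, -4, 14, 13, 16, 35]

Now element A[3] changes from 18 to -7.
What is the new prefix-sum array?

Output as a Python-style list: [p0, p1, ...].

Change: A[3] 18 -> -7, delta = -25
P[k] for k < 3: unchanged (A[3] not included)
P[k] for k >= 3: shift by delta = -25
  P[0] = 3 + 0 = 3
  P[1] = 4 + 0 = 4
  P[2] = -4 + 0 = -4
  P[3] = 14 + -25 = -11
  P[4] = 13 + -25 = -12
  P[5] = 16 + -25 = -9
  P[6] = 35 + -25 = 10

Answer: [3, 4, -4, -11, -12, -9, 10]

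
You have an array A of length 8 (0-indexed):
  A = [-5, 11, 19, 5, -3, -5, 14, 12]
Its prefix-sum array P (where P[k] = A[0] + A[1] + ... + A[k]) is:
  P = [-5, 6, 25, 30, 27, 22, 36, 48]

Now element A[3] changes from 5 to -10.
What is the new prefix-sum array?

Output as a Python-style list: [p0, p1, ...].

Answer: [-5, 6, 25, 15, 12, 7, 21, 33]

Derivation:
Change: A[3] 5 -> -10, delta = -15
P[k] for k < 3: unchanged (A[3] not included)
P[k] for k >= 3: shift by delta = -15
  P[0] = -5 + 0 = -5
  P[1] = 6 + 0 = 6
  P[2] = 25 + 0 = 25
  P[3] = 30 + -15 = 15
  P[4] = 27 + -15 = 12
  P[5] = 22 + -15 = 7
  P[6] = 36 + -15 = 21
  P[7] = 48 + -15 = 33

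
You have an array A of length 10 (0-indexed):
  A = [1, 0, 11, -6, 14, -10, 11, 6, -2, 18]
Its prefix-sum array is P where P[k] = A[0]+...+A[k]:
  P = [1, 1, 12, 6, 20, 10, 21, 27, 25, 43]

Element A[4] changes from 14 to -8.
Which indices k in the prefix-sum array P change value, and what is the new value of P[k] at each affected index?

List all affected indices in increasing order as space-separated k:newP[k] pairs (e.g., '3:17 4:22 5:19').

P[k] = A[0] + ... + A[k]
P[k] includes A[4] iff k >= 4
Affected indices: 4, 5, ..., 9; delta = -22
  P[4]: 20 + -22 = -2
  P[5]: 10 + -22 = -12
  P[6]: 21 + -22 = -1
  P[7]: 27 + -22 = 5
  P[8]: 25 + -22 = 3
  P[9]: 43 + -22 = 21

Answer: 4:-2 5:-12 6:-1 7:5 8:3 9:21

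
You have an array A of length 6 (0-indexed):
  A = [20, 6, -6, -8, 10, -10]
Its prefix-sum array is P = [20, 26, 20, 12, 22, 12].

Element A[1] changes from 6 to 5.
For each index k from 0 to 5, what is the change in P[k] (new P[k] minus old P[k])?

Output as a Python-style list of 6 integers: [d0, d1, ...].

Answer: [0, -1, -1, -1, -1, -1]

Derivation:
Element change: A[1] 6 -> 5, delta = -1
For k < 1: P[k] unchanged, delta_P[k] = 0
For k >= 1: P[k] shifts by exactly -1
Delta array: [0, -1, -1, -1, -1, -1]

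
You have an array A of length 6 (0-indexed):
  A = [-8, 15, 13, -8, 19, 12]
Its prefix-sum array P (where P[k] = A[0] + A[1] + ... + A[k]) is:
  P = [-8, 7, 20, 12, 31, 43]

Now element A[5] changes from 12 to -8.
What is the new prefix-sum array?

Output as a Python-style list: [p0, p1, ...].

Change: A[5] 12 -> -8, delta = -20
P[k] for k < 5: unchanged (A[5] not included)
P[k] for k >= 5: shift by delta = -20
  P[0] = -8 + 0 = -8
  P[1] = 7 + 0 = 7
  P[2] = 20 + 0 = 20
  P[3] = 12 + 0 = 12
  P[4] = 31 + 0 = 31
  P[5] = 43 + -20 = 23

Answer: [-8, 7, 20, 12, 31, 23]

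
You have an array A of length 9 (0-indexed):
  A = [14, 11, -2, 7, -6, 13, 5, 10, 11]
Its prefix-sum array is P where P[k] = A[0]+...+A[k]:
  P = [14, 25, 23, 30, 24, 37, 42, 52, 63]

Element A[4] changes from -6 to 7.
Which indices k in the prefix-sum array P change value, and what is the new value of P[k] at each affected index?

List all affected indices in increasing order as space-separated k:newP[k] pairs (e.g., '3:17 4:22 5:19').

Answer: 4:37 5:50 6:55 7:65 8:76

Derivation:
P[k] = A[0] + ... + A[k]
P[k] includes A[4] iff k >= 4
Affected indices: 4, 5, ..., 8; delta = 13
  P[4]: 24 + 13 = 37
  P[5]: 37 + 13 = 50
  P[6]: 42 + 13 = 55
  P[7]: 52 + 13 = 65
  P[8]: 63 + 13 = 76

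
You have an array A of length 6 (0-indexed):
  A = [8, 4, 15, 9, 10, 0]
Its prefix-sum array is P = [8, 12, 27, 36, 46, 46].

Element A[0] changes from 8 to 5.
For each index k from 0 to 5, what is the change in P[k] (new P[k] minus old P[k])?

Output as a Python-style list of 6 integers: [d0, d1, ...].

Answer: [-3, -3, -3, -3, -3, -3]

Derivation:
Element change: A[0] 8 -> 5, delta = -3
For k < 0: P[k] unchanged, delta_P[k] = 0
For k >= 0: P[k] shifts by exactly -3
Delta array: [-3, -3, -3, -3, -3, -3]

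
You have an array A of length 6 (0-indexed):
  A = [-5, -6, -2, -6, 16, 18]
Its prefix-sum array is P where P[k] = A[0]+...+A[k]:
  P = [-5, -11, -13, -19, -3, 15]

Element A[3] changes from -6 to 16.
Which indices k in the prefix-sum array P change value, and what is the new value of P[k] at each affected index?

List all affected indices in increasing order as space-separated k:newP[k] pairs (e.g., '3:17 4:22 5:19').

Answer: 3:3 4:19 5:37

Derivation:
P[k] = A[0] + ... + A[k]
P[k] includes A[3] iff k >= 3
Affected indices: 3, 4, ..., 5; delta = 22
  P[3]: -19 + 22 = 3
  P[4]: -3 + 22 = 19
  P[5]: 15 + 22 = 37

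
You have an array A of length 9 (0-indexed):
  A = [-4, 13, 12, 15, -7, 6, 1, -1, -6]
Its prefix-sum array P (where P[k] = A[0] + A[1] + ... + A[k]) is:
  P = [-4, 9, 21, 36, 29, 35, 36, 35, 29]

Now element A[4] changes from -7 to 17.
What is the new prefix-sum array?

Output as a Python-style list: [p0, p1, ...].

Change: A[4] -7 -> 17, delta = 24
P[k] for k < 4: unchanged (A[4] not included)
P[k] for k >= 4: shift by delta = 24
  P[0] = -4 + 0 = -4
  P[1] = 9 + 0 = 9
  P[2] = 21 + 0 = 21
  P[3] = 36 + 0 = 36
  P[4] = 29 + 24 = 53
  P[5] = 35 + 24 = 59
  P[6] = 36 + 24 = 60
  P[7] = 35 + 24 = 59
  P[8] = 29 + 24 = 53

Answer: [-4, 9, 21, 36, 53, 59, 60, 59, 53]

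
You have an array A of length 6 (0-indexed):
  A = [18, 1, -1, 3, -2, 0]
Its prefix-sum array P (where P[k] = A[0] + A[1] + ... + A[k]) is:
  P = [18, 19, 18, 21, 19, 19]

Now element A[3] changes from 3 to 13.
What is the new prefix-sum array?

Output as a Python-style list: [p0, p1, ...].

Change: A[3] 3 -> 13, delta = 10
P[k] for k < 3: unchanged (A[3] not included)
P[k] for k >= 3: shift by delta = 10
  P[0] = 18 + 0 = 18
  P[1] = 19 + 0 = 19
  P[2] = 18 + 0 = 18
  P[3] = 21 + 10 = 31
  P[4] = 19 + 10 = 29
  P[5] = 19 + 10 = 29

Answer: [18, 19, 18, 31, 29, 29]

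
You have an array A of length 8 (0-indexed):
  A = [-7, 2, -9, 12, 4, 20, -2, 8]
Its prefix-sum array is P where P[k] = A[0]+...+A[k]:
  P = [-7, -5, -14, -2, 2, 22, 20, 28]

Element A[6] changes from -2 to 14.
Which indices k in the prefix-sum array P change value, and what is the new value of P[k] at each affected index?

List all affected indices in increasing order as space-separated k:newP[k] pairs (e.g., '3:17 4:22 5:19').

P[k] = A[0] + ... + A[k]
P[k] includes A[6] iff k >= 6
Affected indices: 6, 7, ..., 7; delta = 16
  P[6]: 20 + 16 = 36
  P[7]: 28 + 16 = 44

Answer: 6:36 7:44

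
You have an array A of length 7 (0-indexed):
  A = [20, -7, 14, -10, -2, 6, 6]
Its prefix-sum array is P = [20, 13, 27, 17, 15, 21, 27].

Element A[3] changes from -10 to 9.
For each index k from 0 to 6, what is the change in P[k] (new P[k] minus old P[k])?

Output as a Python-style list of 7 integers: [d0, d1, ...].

Element change: A[3] -10 -> 9, delta = 19
For k < 3: P[k] unchanged, delta_P[k] = 0
For k >= 3: P[k] shifts by exactly 19
Delta array: [0, 0, 0, 19, 19, 19, 19]

Answer: [0, 0, 0, 19, 19, 19, 19]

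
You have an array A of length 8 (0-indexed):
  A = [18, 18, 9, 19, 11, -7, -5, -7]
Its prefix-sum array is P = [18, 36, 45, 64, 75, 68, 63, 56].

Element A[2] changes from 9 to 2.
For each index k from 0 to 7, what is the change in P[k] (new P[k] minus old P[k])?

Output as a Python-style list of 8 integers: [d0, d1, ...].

Element change: A[2] 9 -> 2, delta = -7
For k < 2: P[k] unchanged, delta_P[k] = 0
For k >= 2: P[k] shifts by exactly -7
Delta array: [0, 0, -7, -7, -7, -7, -7, -7]

Answer: [0, 0, -7, -7, -7, -7, -7, -7]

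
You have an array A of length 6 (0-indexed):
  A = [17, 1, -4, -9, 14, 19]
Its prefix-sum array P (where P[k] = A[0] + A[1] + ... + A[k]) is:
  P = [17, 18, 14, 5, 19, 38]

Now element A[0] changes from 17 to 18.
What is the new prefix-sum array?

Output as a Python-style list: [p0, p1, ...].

Answer: [18, 19, 15, 6, 20, 39]

Derivation:
Change: A[0] 17 -> 18, delta = 1
P[k] for k < 0: unchanged (A[0] not included)
P[k] for k >= 0: shift by delta = 1
  P[0] = 17 + 1 = 18
  P[1] = 18 + 1 = 19
  P[2] = 14 + 1 = 15
  P[3] = 5 + 1 = 6
  P[4] = 19 + 1 = 20
  P[5] = 38 + 1 = 39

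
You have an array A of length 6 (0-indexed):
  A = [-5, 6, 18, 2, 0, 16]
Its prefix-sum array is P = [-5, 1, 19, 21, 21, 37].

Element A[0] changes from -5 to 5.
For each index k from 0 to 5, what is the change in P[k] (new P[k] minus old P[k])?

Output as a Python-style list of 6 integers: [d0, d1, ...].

Element change: A[0] -5 -> 5, delta = 10
For k < 0: P[k] unchanged, delta_P[k] = 0
For k >= 0: P[k] shifts by exactly 10
Delta array: [10, 10, 10, 10, 10, 10]

Answer: [10, 10, 10, 10, 10, 10]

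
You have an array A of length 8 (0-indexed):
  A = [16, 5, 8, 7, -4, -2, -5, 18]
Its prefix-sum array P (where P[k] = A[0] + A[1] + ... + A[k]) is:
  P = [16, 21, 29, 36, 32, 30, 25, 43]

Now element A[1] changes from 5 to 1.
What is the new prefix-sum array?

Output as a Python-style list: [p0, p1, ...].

Answer: [16, 17, 25, 32, 28, 26, 21, 39]

Derivation:
Change: A[1] 5 -> 1, delta = -4
P[k] for k < 1: unchanged (A[1] not included)
P[k] for k >= 1: shift by delta = -4
  P[0] = 16 + 0 = 16
  P[1] = 21 + -4 = 17
  P[2] = 29 + -4 = 25
  P[3] = 36 + -4 = 32
  P[4] = 32 + -4 = 28
  P[5] = 30 + -4 = 26
  P[6] = 25 + -4 = 21
  P[7] = 43 + -4 = 39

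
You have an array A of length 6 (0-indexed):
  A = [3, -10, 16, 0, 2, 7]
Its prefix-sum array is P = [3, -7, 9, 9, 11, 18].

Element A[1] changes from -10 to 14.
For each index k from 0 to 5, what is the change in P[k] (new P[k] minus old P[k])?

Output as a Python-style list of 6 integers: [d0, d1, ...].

Element change: A[1] -10 -> 14, delta = 24
For k < 1: P[k] unchanged, delta_P[k] = 0
For k >= 1: P[k] shifts by exactly 24
Delta array: [0, 24, 24, 24, 24, 24]

Answer: [0, 24, 24, 24, 24, 24]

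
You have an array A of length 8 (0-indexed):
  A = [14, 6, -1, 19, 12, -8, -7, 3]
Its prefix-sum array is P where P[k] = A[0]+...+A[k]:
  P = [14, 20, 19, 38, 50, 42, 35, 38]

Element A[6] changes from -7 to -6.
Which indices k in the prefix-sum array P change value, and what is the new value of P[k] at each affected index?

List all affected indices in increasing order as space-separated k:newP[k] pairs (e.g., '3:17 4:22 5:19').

P[k] = A[0] + ... + A[k]
P[k] includes A[6] iff k >= 6
Affected indices: 6, 7, ..., 7; delta = 1
  P[6]: 35 + 1 = 36
  P[7]: 38 + 1 = 39

Answer: 6:36 7:39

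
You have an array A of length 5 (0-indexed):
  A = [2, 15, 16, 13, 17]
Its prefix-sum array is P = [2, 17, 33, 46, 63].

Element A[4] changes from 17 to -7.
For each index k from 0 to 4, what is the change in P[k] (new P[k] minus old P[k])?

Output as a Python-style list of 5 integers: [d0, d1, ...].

Answer: [0, 0, 0, 0, -24]

Derivation:
Element change: A[4] 17 -> -7, delta = -24
For k < 4: P[k] unchanged, delta_P[k] = 0
For k >= 4: P[k] shifts by exactly -24
Delta array: [0, 0, 0, 0, -24]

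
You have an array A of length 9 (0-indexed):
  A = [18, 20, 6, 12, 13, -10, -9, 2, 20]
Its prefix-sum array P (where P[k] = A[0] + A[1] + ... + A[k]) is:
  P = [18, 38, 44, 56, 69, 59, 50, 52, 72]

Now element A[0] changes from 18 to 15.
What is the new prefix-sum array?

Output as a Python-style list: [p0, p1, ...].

Change: A[0] 18 -> 15, delta = -3
P[k] for k < 0: unchanged (A[0] not included)
P[k] for k >= 0: shift by delta = -3
  P[0] = 18 + -3 = 15
  P[1] = 38 + -3 = 35
  P[2] = 44 + -3 = 41
  P[3] = 56 + -3 = 53
  P[4] = 69 + -3 = 66
  P[5] = 59 + -3 = 56
  P[6] = 50 + -3 = 47
  P[7] = 52 + -3 = 49
  P[8] = 72 + -3 = 69

Answer: [15, 35, 41, 53, 66, 56, 47, 49, 69]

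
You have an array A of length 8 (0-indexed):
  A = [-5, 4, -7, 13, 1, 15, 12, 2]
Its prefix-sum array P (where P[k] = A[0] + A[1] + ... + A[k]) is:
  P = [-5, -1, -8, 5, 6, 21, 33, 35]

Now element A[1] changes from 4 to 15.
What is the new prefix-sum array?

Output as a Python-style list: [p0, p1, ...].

Change: A[1] 4 -> 15, delta = 11
P[k] for k < 1: unchanged (A[1] not included)
P[k] for k >= 1: shift by delta = 11
  P[0] = -5 + 0 = -5
  P[1] = -1 + 11 = 10
  P[2] = -8 + 11 = 3
  P[3] = 5 + 11 = 16
  P[4] = 6 + 11 = 17
  P[5] = 21 + 11 = 32
  P[6] = 33 + 11 = 44
  P[7] = 35 + 11 = 46

Answer: [-5, 10, 3, 16, 17, 32, 44, 46]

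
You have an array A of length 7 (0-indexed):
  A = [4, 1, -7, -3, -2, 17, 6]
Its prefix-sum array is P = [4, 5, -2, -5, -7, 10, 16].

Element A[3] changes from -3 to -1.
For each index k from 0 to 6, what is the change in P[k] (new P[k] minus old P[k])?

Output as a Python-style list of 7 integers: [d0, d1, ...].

Answer: [0, 0, 0, 2, 2, 2, 2]

Derivation:
Element change: A[3] -3 -> -1, delta = 2
For k < 3: P[k] unchanged, delta_P[k] = 0
For k >= 3: P[k] shifts by exactly 2
Delta array: [0, 0, 0, 2, 2, 2, 2]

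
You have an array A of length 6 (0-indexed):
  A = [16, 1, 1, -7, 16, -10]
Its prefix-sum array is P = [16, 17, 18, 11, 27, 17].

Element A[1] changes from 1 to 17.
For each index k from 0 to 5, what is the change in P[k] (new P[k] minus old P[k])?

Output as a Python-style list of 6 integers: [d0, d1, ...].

Element change: A[1] 1 -> 17, delta = 16
For k < 1: P[k] unchanged, delta_P[k] = 0
For k >= 1: P[k] shifts by exactly 16
Delta array: [0, 16, 16, 16, 16, 16]

Answer: [0, 16, 16, 16, 16, 16]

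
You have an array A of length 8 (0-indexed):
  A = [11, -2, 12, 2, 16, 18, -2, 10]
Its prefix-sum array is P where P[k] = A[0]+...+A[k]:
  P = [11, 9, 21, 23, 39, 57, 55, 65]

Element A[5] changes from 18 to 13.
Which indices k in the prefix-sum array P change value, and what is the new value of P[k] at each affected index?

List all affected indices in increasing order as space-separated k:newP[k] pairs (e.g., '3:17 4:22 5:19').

Answer: 5:52 6:50 7:60

Derivation:
P[k] = A[0] + ... + A[k]
P[k] includes A[5] iff k >= 5
Affected indices: 5, 6, ..., 7; delta = -5
  P[5]: 57 + -5 = 52
  P[6]: 55 + -5 = 50
  P[7]: 65 + -5 = 60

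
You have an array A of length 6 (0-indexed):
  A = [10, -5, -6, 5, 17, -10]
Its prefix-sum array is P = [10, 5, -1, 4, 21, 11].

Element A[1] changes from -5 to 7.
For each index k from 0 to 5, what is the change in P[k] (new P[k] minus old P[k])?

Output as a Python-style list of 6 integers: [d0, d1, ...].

Element change: A[1] -5 -> 7, delta = 12
For k < 1: P[k] unchanged, delta_P[k] = 0
For k >= 1: P[k] shifts by exactly 12
Delta array: [0, 12, 12, 12, 12, 12]

Answer: [0, 12, 12, 12, 12, 12]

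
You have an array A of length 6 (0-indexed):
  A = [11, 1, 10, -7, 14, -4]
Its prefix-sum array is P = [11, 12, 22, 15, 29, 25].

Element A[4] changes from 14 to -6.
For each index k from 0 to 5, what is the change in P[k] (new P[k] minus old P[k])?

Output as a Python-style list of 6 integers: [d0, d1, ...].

Element change: A[4] 14 -> -6, delta = -20
For k < 4: P[k] unchanged, delta_P[k] = 0
For k >= 4: P[k] shifts by exactly -20
Delta array: [0, 0, 0, 0, -20, -20]

Answer: [0, 0, 0, 0, -20, -20]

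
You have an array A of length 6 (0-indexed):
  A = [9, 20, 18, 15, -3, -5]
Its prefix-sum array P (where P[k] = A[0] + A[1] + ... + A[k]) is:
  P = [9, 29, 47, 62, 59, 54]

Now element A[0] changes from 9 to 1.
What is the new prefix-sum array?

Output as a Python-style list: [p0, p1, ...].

Change: A[0] 9 -> 1, delta = -8
P[k] for k < 0: unchanged (A[0] not included)
P[k] for k >= 0: shift by delta = -8
  P[0] = 9 + -8 = 1
  P[1] = 29 + -8 = 21
  P[2] = 47 + -8 = 39
  P[3] = 62 + -8 = 54
  P[4] = 59 + -8 = 51
  P[5] = 54 + -8 = 46

Answer: [1, 21, 39, 54, 51, 46]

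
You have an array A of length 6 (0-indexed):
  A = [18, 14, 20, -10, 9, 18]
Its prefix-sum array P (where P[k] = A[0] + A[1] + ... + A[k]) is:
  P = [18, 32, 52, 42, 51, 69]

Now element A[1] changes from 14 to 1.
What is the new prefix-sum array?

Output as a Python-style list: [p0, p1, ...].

Change: A[1] 14 -> 1, delta = -13
P[k] for k < 1: unchanged (A[1] not included)
P[k] for k >= 1: shift by delta = -13
  P[0] = 18 + 0 = 18
  P[1] = 32 + -13 = 19
  P[2] = 52 + -13 = 39
  P[3] = 42 + -13 = 29
  P[4] = 51 + -13 = 38
  P[5] = 69 + -13 = 56

Answer: [18, 19, 39, 29, 38, 56]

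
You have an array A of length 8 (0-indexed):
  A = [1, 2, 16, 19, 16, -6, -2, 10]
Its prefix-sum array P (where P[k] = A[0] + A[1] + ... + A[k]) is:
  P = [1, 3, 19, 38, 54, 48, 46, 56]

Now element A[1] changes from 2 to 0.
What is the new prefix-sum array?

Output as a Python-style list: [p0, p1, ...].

Answer: [1, 1, 17, 36, 52, 46, 44, 54]

Derivation:
Change: A[1] 2 -> 0, delta = -2
P[k] for k < 1: unchanged (A[1] not included)
P[k] for k >= 1: shift by delta = -2
  P[0] = 1 + 0 = 1
  P[1] = 3 + -2 = 1
  P[2] = 19 + -2 = 17
  P[3] = 38 + -2 = 36
  P[4] = 54 + -2 = 52
  P[5] = 48 + -2 = 46
  P[6] = 46 + -2 = 44
  P[7] = 56 + -2 = 54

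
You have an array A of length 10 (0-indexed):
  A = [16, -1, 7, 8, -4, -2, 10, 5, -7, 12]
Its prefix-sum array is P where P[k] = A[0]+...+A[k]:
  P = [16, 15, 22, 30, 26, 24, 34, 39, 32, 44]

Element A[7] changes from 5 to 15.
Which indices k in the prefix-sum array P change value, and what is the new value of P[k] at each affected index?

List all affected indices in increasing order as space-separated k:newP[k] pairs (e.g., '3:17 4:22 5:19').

P[k] = A[0] + ... + A[k]
P[k] includes A[7] iff k >= 7
Affected indices: 7, 8, ..., 9; delta = 10
  P[7]: 39 + 10 = 49
  P[8]: 32 + 10 = 42
  P[9]: 44 + 10 = 54

Answer: 7:49 8:42 9:54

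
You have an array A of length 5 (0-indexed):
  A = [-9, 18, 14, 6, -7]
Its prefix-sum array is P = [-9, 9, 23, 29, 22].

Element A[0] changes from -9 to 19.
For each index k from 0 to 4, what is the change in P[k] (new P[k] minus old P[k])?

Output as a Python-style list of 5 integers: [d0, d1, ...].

Answer: [28, 28, 28, 28, 28]

Derivation:
Element change: A[0] -9 -> 19, delta = 28
For k < 0: P[k] unchanged, delta_P[k] = 0
For k >= 0: P[k] shifts by exactly 28
Delta array: [28, 28, 28, 28, 28]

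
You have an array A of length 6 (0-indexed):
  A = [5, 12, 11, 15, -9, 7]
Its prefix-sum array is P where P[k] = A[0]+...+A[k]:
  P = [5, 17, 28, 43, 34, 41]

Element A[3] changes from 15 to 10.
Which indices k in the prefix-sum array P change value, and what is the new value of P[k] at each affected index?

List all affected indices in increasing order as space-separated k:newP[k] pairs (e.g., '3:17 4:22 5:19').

Answer: 3:38 4:29 5:36

Derivation:
P[k] = A[0] + ... + A[k]
P[k] includes A[3] iff k >= 3
Affected indices: 3, 4, ..., 5; delta = -5
  P[3]: 43 + -5 = 38
  P[4]: 34 + -5 = 29
  P[5]: 41 + -5 = 36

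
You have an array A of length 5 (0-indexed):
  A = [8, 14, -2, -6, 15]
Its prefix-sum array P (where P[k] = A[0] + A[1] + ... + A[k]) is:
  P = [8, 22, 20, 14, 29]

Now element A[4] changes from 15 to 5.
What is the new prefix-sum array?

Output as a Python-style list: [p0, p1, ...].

Answer: [8, 22, 20, 14, 19]

Derivation:
Change: A[4] 15 -> 5, delta = -10
P[k] for k < 4: unchanged (A[4] not included)
P[k] for k >= 4: shift by delta = -10
  P[0] = 8 + 0 = 8
  P[1] = 22 + 0 = 22
  P[2] = 20 + 0 = 20
  P[3] = 14 + 0 = 14
  P[4] = 29 + -10 = 19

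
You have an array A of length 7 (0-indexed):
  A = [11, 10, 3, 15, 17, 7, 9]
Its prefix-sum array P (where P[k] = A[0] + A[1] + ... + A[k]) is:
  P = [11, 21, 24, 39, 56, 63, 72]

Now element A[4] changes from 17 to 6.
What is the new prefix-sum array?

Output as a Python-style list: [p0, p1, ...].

Change: A[4] 17 -> 6, delta = -11
P[k] for k < 4: unchanged (A[4] not included)
P[k] for k >= 4: shift by delta = -11
  P[0] = 11 + 0 = 11
  P[1] = 21 + 0 = 21
  P[2] = 24 + 0 = 24
  P[3] = 39 + 0 = 39
  P[4] = 56 + -11 = 45
  P[5] = 63 + -11 = 52
  P[6] = 72 + -11 = 61

Answer: [11, 21, 24, 39, 45, 52, 61]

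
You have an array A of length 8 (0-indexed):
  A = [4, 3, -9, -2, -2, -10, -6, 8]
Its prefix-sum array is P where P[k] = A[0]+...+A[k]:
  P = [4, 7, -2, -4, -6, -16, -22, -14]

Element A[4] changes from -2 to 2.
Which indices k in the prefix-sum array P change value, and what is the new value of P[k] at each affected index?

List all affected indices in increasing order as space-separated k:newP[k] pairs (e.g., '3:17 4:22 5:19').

Answer: 4:-2 5:-12 6:-18 7:-10

Derivation:
P[k] = A[0] + ... + A[k]
P[k] includes A[4] iff k >= 4
Affected indices: 4, 5, ..., 7; delta = 4
  P[4]: -6 + 4 = -2
  P[5]: -16 + 4 = -12
  P[6]: -22 + 4 = -18
  P[7]: -14 + 4 = -10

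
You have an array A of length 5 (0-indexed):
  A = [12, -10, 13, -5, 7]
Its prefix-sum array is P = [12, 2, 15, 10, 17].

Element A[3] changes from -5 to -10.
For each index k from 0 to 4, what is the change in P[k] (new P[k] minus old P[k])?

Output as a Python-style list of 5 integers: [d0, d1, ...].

Answer: [0, 0, 0, -5, -5]

Derivation:
Element change: A[3] -5 -> -10, delta = -5
For k < 3: P[k] unchanged, delta_P[k] = 0
For k >= 3: P[k] shifts by exactly -5
Delta array: [0, 0, 0, -5, -5]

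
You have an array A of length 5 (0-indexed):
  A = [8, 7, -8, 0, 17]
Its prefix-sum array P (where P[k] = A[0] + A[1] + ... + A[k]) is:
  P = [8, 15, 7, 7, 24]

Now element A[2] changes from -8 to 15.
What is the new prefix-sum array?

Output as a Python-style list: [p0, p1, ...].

Answer: [8, 15, 30, 30, 47]

Derivation:
Change: A[2] -8 -> 15, delta = 23
P[k] for k < 2: unchanged (A[2] not included)
P[k] for k >= 2: shift by delta = 23
  P[0] = 8 + 0 = 8
  P[1] = 15 + 0 = 15
  P[2] = 7 + 23 = 30
  P[3] = 7 + 23 = 30
  P[4] = 24 + 23 = 47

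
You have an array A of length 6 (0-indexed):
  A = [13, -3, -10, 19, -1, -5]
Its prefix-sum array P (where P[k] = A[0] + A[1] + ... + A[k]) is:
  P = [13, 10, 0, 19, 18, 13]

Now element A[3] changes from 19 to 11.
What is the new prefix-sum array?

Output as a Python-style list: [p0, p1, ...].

Answer: [13, 10, 0, 11, 10, 5]

Derivation:
Change: A[3] 19 -> 11, delta = -8
P[k] for k < 3: unchanged (A[3] not included)
P[k] for k >= 3: shift by delta = -8
  P[0] = 13 + 0 = 13
  P[1] = 10 + 0 = 10
  P[2] = 0 + 0 = 0
  P[3] = 19 + -8 = 11
  P[4] = 18 + -8 = 10
  P[5] = 13 + -8 = 5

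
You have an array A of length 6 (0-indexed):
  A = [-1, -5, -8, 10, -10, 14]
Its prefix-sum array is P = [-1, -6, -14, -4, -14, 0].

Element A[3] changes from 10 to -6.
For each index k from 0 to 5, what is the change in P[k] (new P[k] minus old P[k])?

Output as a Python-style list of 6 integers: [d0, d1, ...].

Answer: [0, 0, 0, -16, -16, -16]

Derivation:
Element change: A[3] 10 -> -6, delta = -16
For k < 3: P[k] unchanged, delta_P[k] = 0
For k >= 3: P[k] shifts by exactly -16
Delta array: [0, 0, 0, -16, -16, -16]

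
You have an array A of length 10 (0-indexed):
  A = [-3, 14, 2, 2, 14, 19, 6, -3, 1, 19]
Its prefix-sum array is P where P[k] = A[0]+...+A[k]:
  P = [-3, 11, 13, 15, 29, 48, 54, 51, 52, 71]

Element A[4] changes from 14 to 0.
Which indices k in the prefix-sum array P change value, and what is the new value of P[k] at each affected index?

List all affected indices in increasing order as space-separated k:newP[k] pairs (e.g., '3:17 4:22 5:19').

P[k] = A[0] + ... + A[k]
P[k] includes A[4] iff k >= 4
Affected indices: 4, 5, ..., 9; delta = -14
  P[4]: 29 + -14 = 15
  P[5]: 48 + -14 = 34
  P[6]: 54 + -14 = 40
  P[7]: 51 + -14 = 37
  P[8]: 52 + -14 = 38
  P[9]: 71 + -14 = 57

Answer: 4:15 5:34 6:40 7:37 8:38 9:57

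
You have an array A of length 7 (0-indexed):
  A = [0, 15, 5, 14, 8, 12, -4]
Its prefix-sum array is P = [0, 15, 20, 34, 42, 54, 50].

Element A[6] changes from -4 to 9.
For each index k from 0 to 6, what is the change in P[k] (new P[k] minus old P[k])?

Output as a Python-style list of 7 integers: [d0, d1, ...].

Element change: A[6] -4 -> 9, delta = 13
For k < 6: P[k] unchanged, delta_P[k] = 0
For k >= 6: P[k] shifts by exactly 13
Delta array: [0, 0, 0, 0, 0, 0, 13]

Answer: [0, 0, 0, 0, 0, 0, 13]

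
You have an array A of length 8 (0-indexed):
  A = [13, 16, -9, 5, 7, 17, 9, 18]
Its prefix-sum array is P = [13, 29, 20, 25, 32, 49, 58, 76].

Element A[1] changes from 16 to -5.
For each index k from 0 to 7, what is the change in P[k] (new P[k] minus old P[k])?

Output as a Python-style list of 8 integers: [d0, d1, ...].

Answer: [0, -21, -21, -21, -21, -21, -21, -21]

Derivation:
Element change: A[1] 16 -> -5, delta = -21
For k < 1: P[k] unchanged, delta_P[k] = 0
For k >= 1: P[k] shifts by exactly -21
Delta array: [0, -21, -21, -21, -21, -21, -21, -21]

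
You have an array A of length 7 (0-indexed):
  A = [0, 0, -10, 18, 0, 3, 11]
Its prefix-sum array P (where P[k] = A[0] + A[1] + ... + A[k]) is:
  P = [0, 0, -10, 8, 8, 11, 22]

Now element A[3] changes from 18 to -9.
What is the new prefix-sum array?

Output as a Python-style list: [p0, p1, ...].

Change: A[3] 18 -> -9, delta = -27
P[k] for k < 3: unchanged (A[3] not included)
P[k] for k >= 3: shift by delta = -27
  P[0] = 0 + 0 = 0
  P[1] = 0 + 0 = 0
  P[2] = -10 + 0 = -10
  P[3] = 8 + -27 = -19
  P[4] = 8 + -27 = -19
  P[5] = 11 + -27 = -16
  P[6] = 22 + -27 = -5

Answer: [0, 0, -10, -19, -19, -16, -5]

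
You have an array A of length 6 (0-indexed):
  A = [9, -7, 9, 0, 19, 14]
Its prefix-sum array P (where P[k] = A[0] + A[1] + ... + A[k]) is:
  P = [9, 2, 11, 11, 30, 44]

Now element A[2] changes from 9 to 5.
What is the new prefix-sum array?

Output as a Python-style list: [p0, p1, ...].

Answer: [9, 2, 7, 7, 26, 40]

Derivation:
Change: A[2] 9 -> 5, delta = -4
P[k] for k < 2: unchanged (A[2] not included)
P[k] for k >= 2: shift by delta = -4
  P[0] = 9 + 0 = 9
  P[1] = 2 + 0 = 2
  P[2] = 11 + -4 = 7
  P[3] = 11 + -4 = 7
  P[4] = 30 + -4 = 26
  P[5] = 44 + -4 = 40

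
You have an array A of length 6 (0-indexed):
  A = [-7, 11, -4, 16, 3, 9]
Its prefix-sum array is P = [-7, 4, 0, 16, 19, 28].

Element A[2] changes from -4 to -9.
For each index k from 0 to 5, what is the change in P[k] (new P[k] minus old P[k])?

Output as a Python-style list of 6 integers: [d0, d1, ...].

Element change: A[2] -4 -> -9, delta = -5
For k < 2: P[k] unchanged, delta_P[k] = 0
For k >= 2: P[k] shifts by exactly -5
Delta array: [0, 0, -5, -5, -5, -5]

Answer: [0, 0, -5, -5, -5, -5]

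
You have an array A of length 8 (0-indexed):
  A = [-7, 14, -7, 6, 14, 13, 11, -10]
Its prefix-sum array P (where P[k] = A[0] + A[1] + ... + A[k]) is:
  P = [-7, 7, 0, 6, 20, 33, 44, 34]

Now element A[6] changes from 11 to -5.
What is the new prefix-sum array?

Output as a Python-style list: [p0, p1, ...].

Answer: [-7, 7, 0, 6, 20, 33, 28, 18]

Derivation:
Change: A[6] 11 -> -5, delta = -16
P[k] for k < 6: unchanged (A[6] not included)
P[k] for k >= 6: shift by delta = -16
  P[0] = -7 + 0 = -7
  P[1] = 7 + 0 = 7
  P[2] = 0 + 0 = 0
  P[3] = 6 + 0 = 6
  P[4] = 20 + 0 = 20
  P[5] = 33 + 0 = 33
  P[6] = 44 + -16 = 28
  P[7] = 34 + -16 = 18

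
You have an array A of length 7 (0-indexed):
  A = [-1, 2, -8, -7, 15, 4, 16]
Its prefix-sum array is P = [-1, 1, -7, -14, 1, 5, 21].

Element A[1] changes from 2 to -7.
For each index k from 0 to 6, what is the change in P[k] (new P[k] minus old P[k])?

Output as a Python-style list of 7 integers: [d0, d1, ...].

Element change: A[1] 2 -> -7, delta = -9
For k < 1: P[k] unchanged, delta_P[k] = 0
For k >= 1: P[k] shifts by exactly -9
Delta array: [0, -9, -9, -9, -9, -9, -9]

Answer: [0, -9, -9, -9, -9, -9, -9]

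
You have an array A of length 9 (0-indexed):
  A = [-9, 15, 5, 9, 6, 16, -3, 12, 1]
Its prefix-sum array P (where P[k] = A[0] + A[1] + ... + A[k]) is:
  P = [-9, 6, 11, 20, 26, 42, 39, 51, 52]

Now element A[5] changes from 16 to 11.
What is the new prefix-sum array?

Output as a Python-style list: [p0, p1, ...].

Change: A[5] 16 -> 11, delta = -5
P[k] for k < 5: unchanged (A[5] not included)
P[k] for k >= 5: shift by delta = -5
  P[0] = -9 + 0 = -9
  P[1] = 6 + 0 = 6
  P[2] = 11 + 0 = 11
  P[3] = 20 + 0 = 20
  P[4] = 26 + 0 = 26
  P[5] = 42 + -5 = 37
  P[6] = 39 + -5 = 34
  P[7] = 51 + -5 = 46
  P[8] = 52 + -5 = 47

Answer: [-9, 6, 11, 20, 26, 37, 34, 46, 47]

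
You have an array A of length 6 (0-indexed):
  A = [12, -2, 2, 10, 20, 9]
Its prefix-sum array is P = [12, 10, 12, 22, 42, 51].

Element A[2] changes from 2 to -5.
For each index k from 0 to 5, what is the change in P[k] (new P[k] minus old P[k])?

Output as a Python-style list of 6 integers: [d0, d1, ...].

Element change: A[2] 2 -> -5, delta = -7
For k < 2: P[k] unchanged, delta_P[k] = 0
For k >= 2: P[k] shifts by exactly -7
Delta array: [0, 0, -7, -7, -7, -7]

Answer: [0, 0, -7, -7, -7, -7]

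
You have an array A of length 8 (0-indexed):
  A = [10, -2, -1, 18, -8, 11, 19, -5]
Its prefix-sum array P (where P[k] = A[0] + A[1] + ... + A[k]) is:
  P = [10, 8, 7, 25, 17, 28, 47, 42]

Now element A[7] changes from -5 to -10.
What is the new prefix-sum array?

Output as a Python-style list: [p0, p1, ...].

Answer: [10, 8, 7, 25, 17, 28, 47, 37]

Derivation:
Change: A[7] -5 -> -10, delta = -5
P[k] for k < 7: unchanged (A[7] not included)
P[k] for k >= 7: shift by delta = -5
  P[0] = 10 + 0 = 10
  P[1] = 8 + 0 = 8
  P[2] = 7 + 0 = 7
  P[3] = 25 + 0 = 25
  P[4] = 17 + 0 = 17
  P[5] = 28 + 0 = 28
  P[6] = 47 + 0 = 47
  P[7] = 42 + -5 = 37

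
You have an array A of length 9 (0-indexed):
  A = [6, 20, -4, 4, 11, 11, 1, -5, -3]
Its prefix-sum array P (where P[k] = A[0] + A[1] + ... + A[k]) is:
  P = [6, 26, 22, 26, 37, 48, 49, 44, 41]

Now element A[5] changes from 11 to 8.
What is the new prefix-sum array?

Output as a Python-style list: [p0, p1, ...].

Answer: [6, 26, 22, 26, 37, 45, 46, 41, 38]

Derivation:
Change: A[5] 11 -> 8, delta = -3
P[k] for k < 5: unchanged (A[5] not included)
P[k] for k >= 5: shift by delta = -3
  P[0] = 6 + 0 = 6
  P[1] = 26 + 0 = 26
  P[2] = 22 + 0 = 22
  P[3] = 26 + 0 = 26
  P[4] = 37 + 0 = 37
  P[5] = 48 + -3 = 45
  P[6] = 49 + -3 = 46
  P[7] = 44 + -3 = 41
  P[8] = 41 + -3 = 38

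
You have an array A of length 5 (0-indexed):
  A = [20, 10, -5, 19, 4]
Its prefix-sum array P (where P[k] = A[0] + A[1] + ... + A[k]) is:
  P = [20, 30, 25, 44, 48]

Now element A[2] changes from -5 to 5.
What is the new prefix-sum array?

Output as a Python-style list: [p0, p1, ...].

Answer: [20, 30, 35, 54, 58]

Derivation:
Change: A[2] -5 -> 5, delta = 10
P[k] for k < 2: unchanged (A[2] not included)
P[k] for k >= 2: shift by delta = 10
  P[0] = 20 + 0 = 20
  P[1] = 30 + 0 = 30
  P[2] = 25 + 10 = 35
  P[3] = 44 + 10 = 54
  P[4] = 48 + 10 = 58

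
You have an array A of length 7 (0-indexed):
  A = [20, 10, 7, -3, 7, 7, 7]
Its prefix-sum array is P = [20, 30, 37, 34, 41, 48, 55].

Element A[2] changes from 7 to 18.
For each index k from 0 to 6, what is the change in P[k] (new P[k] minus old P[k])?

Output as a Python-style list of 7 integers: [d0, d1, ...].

Answer: [0, 0, 11, 11, 11, 11, 11]

Derivation:
Element change: A[2] 7 -> 18, delta = 11
For k < 2: P[k] unchanged, delta_P[k] = 0
For k >= 2: P[k] shifts by exactly 11
Delta array: [0, 0, 11, 11, 11, 11, 11]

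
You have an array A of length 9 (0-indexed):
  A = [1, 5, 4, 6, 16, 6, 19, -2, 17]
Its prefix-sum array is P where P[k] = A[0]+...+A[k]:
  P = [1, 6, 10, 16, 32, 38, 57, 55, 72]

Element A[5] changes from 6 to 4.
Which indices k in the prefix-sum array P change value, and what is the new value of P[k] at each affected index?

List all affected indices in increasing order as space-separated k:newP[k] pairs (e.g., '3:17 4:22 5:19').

Answer: 5:36 6:55 7:53 8:70

Derivation:
P[k] = A[0] + ... + A[k]
P[k] includes A[5] iff k >= 5
Affected indices: 5, 6, ..., 8; delta = -2
  P[5]: 38 + -2 = 36
  P[6]: 57 + -2 = 55
  P[7]: 55 + -2 = 53
  P[8]: 72 + -2 = 70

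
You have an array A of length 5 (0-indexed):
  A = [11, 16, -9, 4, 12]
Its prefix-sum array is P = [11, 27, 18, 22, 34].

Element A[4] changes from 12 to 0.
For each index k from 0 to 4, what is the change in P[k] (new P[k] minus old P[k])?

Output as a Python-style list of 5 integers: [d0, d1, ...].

Element change: A[4] 12 -> 0, delta = -12
For k < 4: P[k] unchanged, delta_P[k] = 0
For k >= 4: P[k] shifts by exactly -12
Delta array: [0, 0, 0, 0, -12]

Answer: [0, 0, 0, 0, -12]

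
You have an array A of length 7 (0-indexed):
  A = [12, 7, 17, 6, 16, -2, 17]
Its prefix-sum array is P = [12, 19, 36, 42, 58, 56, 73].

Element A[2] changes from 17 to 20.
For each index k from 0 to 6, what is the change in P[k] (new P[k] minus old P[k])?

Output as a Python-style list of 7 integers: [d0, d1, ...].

Answer: [0, 0, 3, 3, 3, 3, 3]

Derivation:
Element change: A[2] 17 -> 20, delta = 3
For k < 2: P[k] unchanged, delta_P[k] = 0
For k >= 2: P[k] shifts by exactly 3
Delta array: [0, 0, 3, 3, 3, 3, 3]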